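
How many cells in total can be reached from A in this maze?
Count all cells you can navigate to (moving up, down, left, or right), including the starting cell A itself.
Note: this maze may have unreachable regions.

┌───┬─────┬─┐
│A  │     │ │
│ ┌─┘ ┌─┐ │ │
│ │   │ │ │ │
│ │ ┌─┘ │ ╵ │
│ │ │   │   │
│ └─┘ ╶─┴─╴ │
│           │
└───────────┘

Using BFS/flood-fill to find all reachable cells from A:
Maze size: 4 × 6 = 24 total cells
All cells are reachable — the maze is fully connected.
Reachable cells: 24

Reachable region (· marks reachable cells):

┌───┬─────┬─┐
│A ·│· · ·│·│
│ ┌─┘ ┌─┐ │ │
│·│· ·│·│·│·│
│ │ ┌─┘ │ ╵ │
│·│·│· ·│· ·│
│ └─┘ ╶─┴─╴ │
│· · · · · ·│
└───────────┘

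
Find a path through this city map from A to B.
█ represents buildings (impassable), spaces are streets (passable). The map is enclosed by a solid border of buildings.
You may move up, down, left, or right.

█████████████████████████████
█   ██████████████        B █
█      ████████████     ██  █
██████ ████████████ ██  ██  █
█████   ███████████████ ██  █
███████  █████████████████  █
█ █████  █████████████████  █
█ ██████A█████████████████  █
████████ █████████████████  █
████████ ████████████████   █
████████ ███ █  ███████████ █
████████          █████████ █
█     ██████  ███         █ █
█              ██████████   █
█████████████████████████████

Finding the shortest path from A to B:
Movement: cardinal only
Path length: 38 steps
Directions: down → down → down → down → right → right → right → right → right → right → right → right → right → down → right → right → right → right → right → right → right → right → down → right → right → up → up → up → up → up → up → up → up → up → up → up → up → left

Solution:

█████████████████████████████
█   ██████████████        B↰█
█      ████████████     ██ ↑█
██████ ████████████ ██  ██ ↑█
█████   ███████████████ ██ ↑█
███████  █████████████████ ↑█
█ █████  █████████████████ ↑█
█ ██████A█████████████████ ↑█
████████↓█████████████████ ↑█
████████↓████████████████  ↑█
████████↓███ █  ███████████↑█
████████↳→→→→→→→→↓█████████↑█
█     ██████  ███↳→→→→→→→↓█↑█
█              ██████████↳→↑█
█████████████████████████████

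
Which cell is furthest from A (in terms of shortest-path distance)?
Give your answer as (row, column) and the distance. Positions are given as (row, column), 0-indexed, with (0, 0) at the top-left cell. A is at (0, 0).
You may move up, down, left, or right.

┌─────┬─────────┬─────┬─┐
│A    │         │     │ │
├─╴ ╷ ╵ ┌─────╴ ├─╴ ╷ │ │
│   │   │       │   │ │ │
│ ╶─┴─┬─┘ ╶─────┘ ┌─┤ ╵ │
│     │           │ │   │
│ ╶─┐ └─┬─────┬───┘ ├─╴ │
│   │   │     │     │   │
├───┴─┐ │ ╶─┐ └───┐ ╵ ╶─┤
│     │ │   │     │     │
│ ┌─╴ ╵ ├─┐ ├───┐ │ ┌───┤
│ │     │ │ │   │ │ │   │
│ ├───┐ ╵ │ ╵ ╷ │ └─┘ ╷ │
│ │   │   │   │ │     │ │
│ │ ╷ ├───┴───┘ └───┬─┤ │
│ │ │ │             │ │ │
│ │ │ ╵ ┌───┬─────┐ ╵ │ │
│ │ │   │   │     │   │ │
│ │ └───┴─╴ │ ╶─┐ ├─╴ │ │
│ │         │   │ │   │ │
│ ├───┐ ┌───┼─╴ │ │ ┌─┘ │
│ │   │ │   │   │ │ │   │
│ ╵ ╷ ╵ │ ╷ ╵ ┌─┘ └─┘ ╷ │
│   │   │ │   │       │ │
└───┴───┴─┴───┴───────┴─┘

Computing BFS distances from A to all cells:
Furthest cell: (11, 4)
Distance: 85 steps

Path from A to the furthest cell:

┌─────┬─────────┬─────┬─┐
│A ↓  │         │     │ │
├─╴ ╷ ╵ ┌─────╴ ├─╴ ╷ │ │
│↓ ↲│   │       │   │ │ │
│ ╶─┴─┬─┘ ╶─────┘ ┌─┤ ╵ │
│↳ → ↓│           │ │   │
│ ╶─┐ └─┬─────┬───┘ ├─╴ │
│   │↳ ↓│↱ → ↓│     │   │
├───┴─┐ │ ╶─┐ └───┐ ╵ ╶─┤
│↓ ← ↰│↓│↑ ↰│↳ → ↓│     │
│ ┌─╴ ╵ ├─┐ ├───┐ │ ┌───┤
│↓│  ↑ ↲│ │↑│↓ ↰│↓│ │↱ ↓│
│ ├───┐ ╵ │ ╵ ╷ │ └─┘ ╷ │
│↓│↱ ↓│   │↑ ↲│↑│↳ → ↑│↓│
│ │ ╷ ├───┴───┘ └───┬─┤ │
│↓│↑│↓│↱ → → → ↑    │ │↓│
│ │ │ ╵ ┌───┬─────┐ ╵ │ │
│↓│↑│↳ ↑│   │↓ ← ↰│   │↓│
│ │ └───┴─╴ │ ╶─┐ ├─╴ │ │
│↓│↑ ← ↰    │↳ ↓│↑│   │↓│
│ ├───┐ ┌───┼─╴ │ │ ┌─┘ │
│↓│↱ ↓│↑│↓ ↰│↓ ↲│↑│ │↓ ↲│
│ ╵ ╷ ╵ │ ╷ ╵ ┌─┘ └─┘ ╷ │
│↳ ↑│↳ ↑│B│↑ ↲│  ↑ ← ↲│ │
└───┴───┴─┴───┴───────┴─┘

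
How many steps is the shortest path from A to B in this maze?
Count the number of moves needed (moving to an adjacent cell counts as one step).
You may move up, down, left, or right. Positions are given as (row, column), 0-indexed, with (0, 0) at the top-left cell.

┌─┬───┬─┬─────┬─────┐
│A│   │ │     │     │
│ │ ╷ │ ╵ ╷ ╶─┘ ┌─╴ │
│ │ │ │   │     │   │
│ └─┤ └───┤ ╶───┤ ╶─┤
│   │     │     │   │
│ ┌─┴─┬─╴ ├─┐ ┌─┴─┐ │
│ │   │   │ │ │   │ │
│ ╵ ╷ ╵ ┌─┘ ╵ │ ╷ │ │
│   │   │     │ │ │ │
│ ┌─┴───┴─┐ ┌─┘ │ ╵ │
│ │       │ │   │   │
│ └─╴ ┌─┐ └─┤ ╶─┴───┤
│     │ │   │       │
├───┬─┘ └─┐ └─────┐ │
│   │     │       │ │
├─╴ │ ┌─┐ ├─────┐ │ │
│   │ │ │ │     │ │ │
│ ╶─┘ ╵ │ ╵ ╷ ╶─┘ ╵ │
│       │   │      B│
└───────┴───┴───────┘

Using BFS to find shortest path:
Start: (0, 0), End: (9, 9)
Path found:
(0,0) → (1,0) → (2,0) → (3,0) → (4,0) → (5,0) → (6,0) → (6,1) → (6,2) → (5,2) → (5,3) → (5,4) → (6,4) → (6,5) → (7,5) → (7,6) → (7,7) → (7,8) → (8,8) → (9,8) → (9,9)
Number of steps: 20

Solution:

┌─┬───┬─┬─────┬─────┐
│A│   │ │     │     │
│ │ ╷ │ ╵ ╷ ╶─┘ ┌─╴ │
│↓│ │ │   │     │   │
│ └─┤ └───┤ ╶───┤ ╶─┤
│↓  │     │     │   │
│ ┌─┴─┬─╴ ├─┐ ┌─┴─┐ │
│↓│   │   │ │ │   │ │
│ ╵ ╷ ╵ ┌─┘ ╵ │ ╷ │ │
│↓  │   │     │ │ │ │
│ ┌─┴───┴─┐ ┌─┘ │ ╵ │
│↓│  ↱ → ↓│ │   │   │
│ └─╴ ┌─┐ └─┤ ╶─┴───┤
│↳ → ↑│ │↳ ↓│       │
├───┬─┘ └─┐ └─────┐ │
│   │     │↳ → → ↓│ │
├─╴ │ ┌─┐ ├─────┐ │ │
│   │ │ │ │     │↓│ │
│ ╶─┘ ╵ │ ╵ ╷ ╶─┘ ╵ │
│       │   │    ↳ B│
└───────┴───┴───────┘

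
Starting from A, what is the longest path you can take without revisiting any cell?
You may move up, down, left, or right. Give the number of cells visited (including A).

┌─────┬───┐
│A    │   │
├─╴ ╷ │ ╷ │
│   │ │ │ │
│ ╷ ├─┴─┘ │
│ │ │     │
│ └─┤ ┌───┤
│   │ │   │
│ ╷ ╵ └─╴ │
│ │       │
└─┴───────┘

Finding longest simple path using DFS:
Start: (0, 0)
Longest path visits 17 cells
Path: A → right → down → left → down → down → right → down → right → up → up → right → right → up → up → left → down

Solution:

┌─────┬───┐
│A ↓  │↓ ↰│
├─╴ ╷ │ ╷ │
│↓ ↲│ │B│↑│
│ ╷ ├─┴─┘ │
│↓│ │↱ → ↑│
│ └─┤ ┌───┤
│↳ ↓│↑│   │
│ ╷ ╵ └─╴ │
│ │↳ ↑    │
└─┴───────┘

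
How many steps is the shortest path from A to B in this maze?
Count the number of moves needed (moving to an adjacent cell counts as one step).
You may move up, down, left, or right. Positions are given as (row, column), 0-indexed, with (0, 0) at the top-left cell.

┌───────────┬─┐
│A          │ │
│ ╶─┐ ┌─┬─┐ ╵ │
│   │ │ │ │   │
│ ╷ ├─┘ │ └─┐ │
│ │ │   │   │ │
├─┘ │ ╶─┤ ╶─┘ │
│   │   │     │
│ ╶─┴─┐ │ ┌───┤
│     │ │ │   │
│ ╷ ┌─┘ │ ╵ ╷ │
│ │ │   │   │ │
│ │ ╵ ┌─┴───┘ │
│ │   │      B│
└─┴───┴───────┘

Using BFS to find shortest path:
Start: (0, 0), End: (6, 6)
Path found:
(0,0) → (0,1) → (0,2) → (0,3) → (0,4) → (0,5) → (1,5) → (1,6) → (2,6) → (3,6) → (3,5) → (3,4) → (4,4) → (5,4) → (5,5) → (4,5) → (4,6) → (5,6) → (6,6)
Number of steps: 18

Solution:

┌───────────┬─┐
│A → → → → ↓│ │
│ ╶─┐ ┌─┬─┐ ╵ │
│   │ │ │ │↳ ↓│
│ ╷ ├─┘ │ └─┐ │
│ │ │   │   │↓│
├─┘ │ ╶─┤ ╶─┘ │
│   │   │↓ ← ↲│
│ ╶─┴─┐ │ ┌───┤
│     │ │↓│↱ ↓│
│ ╷ ┌─┘ │ ╵ ╷ │
│ │ │   │↳ ↑│↓│
│ │ ╵ ┌─┴───┘ │
│ │   │      B│
└─┴───┴───────┘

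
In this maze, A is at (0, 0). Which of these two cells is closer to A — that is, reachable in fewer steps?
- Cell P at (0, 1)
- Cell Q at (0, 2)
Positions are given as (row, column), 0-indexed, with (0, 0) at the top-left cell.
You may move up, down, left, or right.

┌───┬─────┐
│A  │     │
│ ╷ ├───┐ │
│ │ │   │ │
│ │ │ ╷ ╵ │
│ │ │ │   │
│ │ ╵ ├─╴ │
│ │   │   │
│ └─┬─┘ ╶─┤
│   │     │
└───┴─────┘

Shortest path A → P at (0, 1): 1 steps
Shortest path A → Q at (0, 2): 14 steps

P is closer (1 steps vs 14 steps).

Path to P:

┌───┬─────┐
│A P│     │
│ ╷ ├───┐ │
│ │ │   │ │
│ │ │ ╷ ╵ │
│ │ │ │   │
│ │ ╵ ├─╴ │
│ │   │   │
│ └─┬─┘ ╶─┤
│   │     │
└───┴─────┘

Path to Q:

┌───┬─────┐
│A ↓│Q ← ↰│
│ ╷ ├───┐ │
│ │↓│↱ ↓│↑│
│ │ │ ╷ ╵ │
│ │↓│↑│↳ ↑│
│ │ ╵ ├─╴ │
│ │↳ ↑│   │
│ └─┬─┘ ╶─┤
│   │     │
└───┴─────┘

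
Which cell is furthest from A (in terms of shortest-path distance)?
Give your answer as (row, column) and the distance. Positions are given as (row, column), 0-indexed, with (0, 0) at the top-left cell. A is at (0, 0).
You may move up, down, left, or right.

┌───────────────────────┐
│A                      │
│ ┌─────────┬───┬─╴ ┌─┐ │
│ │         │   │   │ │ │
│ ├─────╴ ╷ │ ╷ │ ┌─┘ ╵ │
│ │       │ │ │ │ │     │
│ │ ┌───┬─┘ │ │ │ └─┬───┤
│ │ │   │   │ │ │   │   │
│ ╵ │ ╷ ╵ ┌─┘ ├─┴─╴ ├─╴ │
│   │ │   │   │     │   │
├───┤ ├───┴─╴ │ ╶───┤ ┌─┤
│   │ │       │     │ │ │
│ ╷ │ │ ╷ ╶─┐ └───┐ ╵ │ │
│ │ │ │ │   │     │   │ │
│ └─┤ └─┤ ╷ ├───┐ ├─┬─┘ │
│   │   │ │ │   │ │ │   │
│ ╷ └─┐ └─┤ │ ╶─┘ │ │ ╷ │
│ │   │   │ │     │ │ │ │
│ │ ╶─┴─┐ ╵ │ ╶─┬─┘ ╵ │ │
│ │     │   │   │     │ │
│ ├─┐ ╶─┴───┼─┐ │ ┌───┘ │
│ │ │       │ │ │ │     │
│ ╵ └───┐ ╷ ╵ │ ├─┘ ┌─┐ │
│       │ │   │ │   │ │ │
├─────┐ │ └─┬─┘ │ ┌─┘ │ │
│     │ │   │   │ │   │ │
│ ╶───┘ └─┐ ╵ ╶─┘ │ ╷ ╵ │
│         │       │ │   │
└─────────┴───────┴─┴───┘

Computing BFS distances from A to all cells:
Furthest cell: (12, 2)
Distance: 76 steps

Path from A to the furthest cell:

┌───────────────────────┐
│A                      │
│ ┌─────────┬───┬─╴ ┌─┐ │
│↓│      ↱ ↓│   │   │ │ │
│ ├─────╴ ╷ │ ╷ │ ┌─┘ ╵ │
│↓│↱ → → ↑│↓│ │ │ │     │
│ │ ┌───┬─┘ │ │ │ └─┬───┤
│↓│↑│↓ ↰│↓ ↲│ │ │   │   │
│ ╵ │ ╷ ╵ ┌─┘ ├─┴─╴ ├─╴ │
│↳ ↑│↓│↑ ↲│   │     │   │
├───┤ ├───┴─╴ │ ╶───┤ ┌─┤
│   │↓│  ↱ → ↓│     │ │ │
│ ╷ │ │ ╷ ╶─┐ └───┐ ╵ │ │
│ │ │↓│ │↑ ↰│↳ → ↓│   │ │
│ └─┤ └─┤ ╷ ├───┐ ├─┬─┘ │
│↓ ↰│↳ ↓│ │↑│   │↓│ │   │
│ ╷ └─┐ └─┤ │ ╶─┘ │ │ ╷ │
│↓│↑  │↳ ↓│↑│↓ ← ↲│ │ │ │
│ │ ╶─┴─┐ ╵ │ ╶─┬─┘ ╵ │ │
│↓│↑ ↰  │↳ ↑│↳ ↓│     │ │
│ ├─┐ ╶─┴───┼─┐ │ ┌───┘ │
│↓│ │↑ ← ↰  │ │↓│ │     │
│ ╵ └───┐ ╷ ╵ │ ├─┘ ┌─┐ │
│↳ → → ↓│↑│   │↓│   │ │ │
├─────┐ │ └─┬─┘ │ ┌─┘ │ │
│↱ → B│↓│↑ ↰│↓ ↲│ │   │ │
│ ╶───┘ └─┐ ╵ ╶─┘ │ ╷ ╵ │
│↑ ← ← ↲  │↑ ↲    │ │   │
└─────────┴───────┴─┴───┘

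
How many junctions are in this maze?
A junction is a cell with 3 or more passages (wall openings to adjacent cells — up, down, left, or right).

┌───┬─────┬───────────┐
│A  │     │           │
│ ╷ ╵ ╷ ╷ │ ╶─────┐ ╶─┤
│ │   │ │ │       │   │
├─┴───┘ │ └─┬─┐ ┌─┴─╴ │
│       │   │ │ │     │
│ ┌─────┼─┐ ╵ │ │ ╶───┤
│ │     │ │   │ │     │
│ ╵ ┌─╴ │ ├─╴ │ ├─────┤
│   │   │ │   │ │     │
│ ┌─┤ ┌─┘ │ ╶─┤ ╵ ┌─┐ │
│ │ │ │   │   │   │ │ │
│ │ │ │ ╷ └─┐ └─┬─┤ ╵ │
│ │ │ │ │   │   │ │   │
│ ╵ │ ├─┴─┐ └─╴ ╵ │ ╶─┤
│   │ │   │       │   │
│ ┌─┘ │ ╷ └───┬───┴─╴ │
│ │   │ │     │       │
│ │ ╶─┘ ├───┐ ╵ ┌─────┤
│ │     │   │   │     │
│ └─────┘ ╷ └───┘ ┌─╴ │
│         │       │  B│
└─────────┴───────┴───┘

Checking each cell for number of passages:

Junctions found (3+ passages):
  (0, 3): 3 passages
  (0, 9): 3 passages
  (1, 7): 3 passages
  (3, 6): 3 passages
  (4, 0): 3 passages
  (5, 4): 3 passages
  (6, 9): 3 passages
  (7, 0): 3 passages
  (7, 7): 3 passages
Total junctions: 9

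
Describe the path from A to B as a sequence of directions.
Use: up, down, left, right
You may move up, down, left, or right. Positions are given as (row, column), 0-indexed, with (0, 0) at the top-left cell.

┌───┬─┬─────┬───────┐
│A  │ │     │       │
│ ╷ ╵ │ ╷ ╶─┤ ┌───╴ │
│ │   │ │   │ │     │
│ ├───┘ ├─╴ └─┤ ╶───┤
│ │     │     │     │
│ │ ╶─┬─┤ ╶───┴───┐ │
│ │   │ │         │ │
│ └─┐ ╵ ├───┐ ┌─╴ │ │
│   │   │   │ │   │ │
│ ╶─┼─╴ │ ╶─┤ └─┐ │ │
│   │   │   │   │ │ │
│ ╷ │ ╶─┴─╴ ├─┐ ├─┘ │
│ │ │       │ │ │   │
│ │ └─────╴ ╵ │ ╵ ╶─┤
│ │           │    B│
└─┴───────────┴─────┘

Finding the path and converting it to directions:
Path through cells: (0,0) → (1,0) → (2,0) → (3,0) → (4,0) → (5,0) → (5,1) → (6,1) → (7,1) → (7,2) → (7,3) → (7,4) → (7,5) → (6,5) → (6,4) → (6,3) → (6,2) → (5,2) → (5,3) → (4,3) → (4,2) → (3,2) → (3,1) → (2,1) → (2,2) → (2,3) → (1,3) → (0,3) → (0,4) → (1,4) → (1,5) → (2,5) → (2,4) → (3,4) → (3,5) → (3,6) → (4,6) → (5,6) → (5,7) → (6,7) → (7,7) → (7,8) → (7,9)
Directions: down, down, down, down, down, right, down, down, right, right, right, right, up, left, left, left, up, right, up, left, up, left, up, right, right, up, up, right, down, right, down, left, down, right, right, down, down, right, down, down, right, right

Solution:

┌───┬─┬─────┬───────┐
│A  │ │↱ ↓  │       │
│ ╷ ╵ │ ╷ ╶─┤ ┌───╴ │
│↓│   │↑│↳ ↓│ │     │
│ ├───┘ ├─╴ └─┤ ╶───┤
│↓│↱ → ↑│↓ ↲  │     │
│ │ ╶─┬─┤ ╶───┴───┐ │
│↓│↑ ↰│ │↳ → ↓    │ │
│ └─┐ ╵ ├───┐ ┌─╴ │ │
│↓  │↑ ↰│   │↓│   │ │
│ ╶─┼─╴ │ ╶─┤ └─┐ │ │
│↳ ↓│↱ ↑│   │↳ ↓│ │ │
│ ╷ │ ╶─┴─╴ ├─┐ ├─┘ │
│ │↓│↑ ← ← ↰│ │↓│   │
│ │ └─────╴ ╵ │ ╵ ╶─┤
│ │↳ → → → ↑  │↳ → B│
└─┴───────────┴─────┘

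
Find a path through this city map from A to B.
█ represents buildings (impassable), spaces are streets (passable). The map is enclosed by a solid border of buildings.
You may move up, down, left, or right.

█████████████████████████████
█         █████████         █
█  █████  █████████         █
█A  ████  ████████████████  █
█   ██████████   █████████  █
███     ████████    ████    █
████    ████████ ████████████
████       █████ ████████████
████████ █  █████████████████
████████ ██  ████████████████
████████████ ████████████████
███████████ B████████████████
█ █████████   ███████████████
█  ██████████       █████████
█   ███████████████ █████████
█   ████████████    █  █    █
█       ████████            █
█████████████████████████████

Finding the shortest path from A to B:
Movement: cardinal only
Path length: 19 steps
Directions: down → right → right → down → right → down → down → right → right → right → right → right → right → down → right → down → right → down → down

Solution:

█████████████████████████████
█         █████████         █
█  █████  █████████         █
█A  ████  ████████████████  █
█↳→↓██████████   █████████  █
███↳↓   ████████    ████    █
████↓   ████████ ████████████
████↳→→→→→↓█████ ████████████
████████ █↳↓█████████████████
████████ ██↳↓████████████████
████████████↓████████████████
███████████ B████████████████
█ █████████   ███████████████
█  ██████████       █████████
█   ███████████████ █████████
█   ████████████    █  █    █
█       ████████            █
█████████████████████████████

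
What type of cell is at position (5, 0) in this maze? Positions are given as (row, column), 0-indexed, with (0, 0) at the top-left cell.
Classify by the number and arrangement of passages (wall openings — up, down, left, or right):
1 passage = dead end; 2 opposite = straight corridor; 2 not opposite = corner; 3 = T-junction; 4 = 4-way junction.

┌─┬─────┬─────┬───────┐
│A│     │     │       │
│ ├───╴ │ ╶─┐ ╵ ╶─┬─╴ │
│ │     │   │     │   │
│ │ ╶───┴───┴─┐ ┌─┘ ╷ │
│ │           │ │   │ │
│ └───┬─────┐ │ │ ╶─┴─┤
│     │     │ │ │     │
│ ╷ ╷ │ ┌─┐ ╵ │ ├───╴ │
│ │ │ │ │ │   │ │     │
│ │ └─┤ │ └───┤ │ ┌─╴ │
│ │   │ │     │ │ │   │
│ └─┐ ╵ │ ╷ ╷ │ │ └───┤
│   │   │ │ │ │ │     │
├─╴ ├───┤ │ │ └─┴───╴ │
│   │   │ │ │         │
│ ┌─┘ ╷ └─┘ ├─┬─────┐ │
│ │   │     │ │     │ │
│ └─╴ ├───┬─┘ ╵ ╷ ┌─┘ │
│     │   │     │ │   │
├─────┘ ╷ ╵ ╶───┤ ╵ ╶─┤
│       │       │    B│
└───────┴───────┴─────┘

Checking cell at (5, 0):
Number of passages: 2
Cell type: straight corridor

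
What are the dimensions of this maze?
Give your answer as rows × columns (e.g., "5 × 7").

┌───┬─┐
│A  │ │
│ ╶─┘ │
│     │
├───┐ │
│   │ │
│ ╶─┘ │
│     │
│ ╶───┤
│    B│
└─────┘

Counting the maze dimensions:
Rows (vertical): 5
Columns (horizontal): 3
Dimensions: 5 × 3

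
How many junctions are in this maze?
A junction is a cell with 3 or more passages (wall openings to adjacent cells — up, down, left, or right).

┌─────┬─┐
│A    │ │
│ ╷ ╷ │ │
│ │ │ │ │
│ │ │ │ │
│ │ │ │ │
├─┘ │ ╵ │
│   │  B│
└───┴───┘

Checking each cell for number of passages:

Junctions found (3+ passages):
  (0, 1): 3 passages
Total junctions: 1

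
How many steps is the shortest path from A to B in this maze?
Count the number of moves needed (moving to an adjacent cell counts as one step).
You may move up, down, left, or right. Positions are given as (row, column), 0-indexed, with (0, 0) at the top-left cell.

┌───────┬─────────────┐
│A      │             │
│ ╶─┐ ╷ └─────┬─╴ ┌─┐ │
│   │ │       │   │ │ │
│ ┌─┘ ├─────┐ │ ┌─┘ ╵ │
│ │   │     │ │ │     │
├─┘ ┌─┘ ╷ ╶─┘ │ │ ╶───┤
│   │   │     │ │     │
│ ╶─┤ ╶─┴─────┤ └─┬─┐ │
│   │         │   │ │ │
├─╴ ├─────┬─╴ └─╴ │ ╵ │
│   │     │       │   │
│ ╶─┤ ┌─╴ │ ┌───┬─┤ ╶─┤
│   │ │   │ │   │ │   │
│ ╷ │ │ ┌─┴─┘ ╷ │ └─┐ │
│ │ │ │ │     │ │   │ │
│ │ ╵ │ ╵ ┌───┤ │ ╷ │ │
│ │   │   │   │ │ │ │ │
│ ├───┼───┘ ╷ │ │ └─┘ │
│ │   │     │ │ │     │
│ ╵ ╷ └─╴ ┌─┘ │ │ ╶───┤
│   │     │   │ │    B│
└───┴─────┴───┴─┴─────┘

Using BFS to find shortest path:
Start: (0, 0), End: (10, 10)
Path found:
(0,0) → (0,1) → (0,2) → (0,3) → (1,3) → (1,4) → (1,5) → (1,6) → (2,6) → (3,6) → (3,5) → (3,4) → (2,4) → (2,3) → (3,3) → (3,2) → (4,2) → (4,3) → (4,4) → (4,5) → (4,6) → (5,6) → (5,7) → (5,8) → (4,8) → (4,7) → (3,7) → (2,7) → (1,7) → (1,8) → (0,8) → (0,9) → (0,10) → (1,10) → (2,10) → (2,9) → (2,8) → (3,8) → (3,9) → (3,10) → (4,10) → (5,10) → (5,9) → (6,9) → (6,10) → (7,10) → (8,10) → (9,10) → (9,9) → (9,8) → (10,8) → (10,9) → (10,10)
Number of steps: 52

Solution:

┌───────┬─────────────┐
│A → → ↓│        ↱ → ↓│
│ ╶─┐ ╷ └─────┬─╴ ┌─┐ │
│   │ │↳ → → ↓│↱ ↑│ │↓│
│ ┌─┘ ├─────┐ │ ┌─┘ ╵ │
│ │   │↓ ↰  │↓│↑│↓ ← ↲│
├─┘ ┌─┘ ╷ ╶─┘ │ │ ╶───┤
│   │↓ ↲│↑ ← ↲│↑│↳ → ↓│
│ ╶─┤ ╶─┴─────┤ └─┬─┐ │
│   │↳ → → → ↓│↑ ↰│ │↓│
├─╴ ├─────┬─╴ └─╴ │ ╵ │
│   │     │  ↳ → ↑│↓ ↲│
│ ╶─┤ ┌─╴ │ ┌───┬─┤ ╶─┤
│   │ │   │ │   │ │↳ ↓│
│ ╷ │ │ ┌─┴─┘ ╷ │ └─┐ │
│ │ │ │ │     │ │   │↓│
│ │ ╵ │ ╵ ┌───┤ │ ╷ │ │
│ │   │   │   │ │ │ │↓│
│ ├───┼───┘ ╷ │ │ └─┘ │
│ │   │     │ │ │↓ ← ↲│
│ ╵ ╷ └─╴ ┌─┘ │ │ ╶───┤
│   │     │   │ │↳ → B│
└───┴─────┴───┴─┴─────┘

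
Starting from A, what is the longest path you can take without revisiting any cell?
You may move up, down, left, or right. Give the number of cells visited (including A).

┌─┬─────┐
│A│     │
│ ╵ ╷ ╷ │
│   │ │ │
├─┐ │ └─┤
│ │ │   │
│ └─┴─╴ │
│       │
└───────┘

Finding longest simple path using DFS:
Start: (0, 0)
Longest path visits 13 cells
Path: A → down → right → up → right → down → down → right → down → left → left → left → up

Solution:

┌─┬─────┐
│A│↱ ↓  │
│ ╵ ╷ ╷ │
│↳ ↑│↓│ │
├─┐ │ └─┤
│B│ │↳ ↓│
│ └─┴─╴ │
│↑ ← ← ↲│
└───────┘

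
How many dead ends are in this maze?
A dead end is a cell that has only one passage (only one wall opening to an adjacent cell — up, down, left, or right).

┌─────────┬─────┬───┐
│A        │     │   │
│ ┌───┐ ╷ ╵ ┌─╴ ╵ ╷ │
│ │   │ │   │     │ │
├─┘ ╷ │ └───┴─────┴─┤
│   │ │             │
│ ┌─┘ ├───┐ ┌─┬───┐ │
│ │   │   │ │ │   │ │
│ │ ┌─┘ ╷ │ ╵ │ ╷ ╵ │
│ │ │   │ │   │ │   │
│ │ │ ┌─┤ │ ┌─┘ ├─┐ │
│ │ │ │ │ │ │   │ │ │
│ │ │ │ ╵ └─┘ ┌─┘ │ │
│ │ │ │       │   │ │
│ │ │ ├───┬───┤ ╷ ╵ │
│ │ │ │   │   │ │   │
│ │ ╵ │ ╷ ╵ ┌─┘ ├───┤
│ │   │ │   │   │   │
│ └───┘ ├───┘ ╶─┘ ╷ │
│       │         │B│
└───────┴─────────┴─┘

Checking each cell for number of passages:

Dead ends found at positions:
  (1, 0)
  (1, 6)
  (1, 9)
  (3, 6)
  (5, 3)
  (5, 5)
  (5, 8)
  (7, 6)
  (9, 4)
  (9, 9)
Total dead ends: 10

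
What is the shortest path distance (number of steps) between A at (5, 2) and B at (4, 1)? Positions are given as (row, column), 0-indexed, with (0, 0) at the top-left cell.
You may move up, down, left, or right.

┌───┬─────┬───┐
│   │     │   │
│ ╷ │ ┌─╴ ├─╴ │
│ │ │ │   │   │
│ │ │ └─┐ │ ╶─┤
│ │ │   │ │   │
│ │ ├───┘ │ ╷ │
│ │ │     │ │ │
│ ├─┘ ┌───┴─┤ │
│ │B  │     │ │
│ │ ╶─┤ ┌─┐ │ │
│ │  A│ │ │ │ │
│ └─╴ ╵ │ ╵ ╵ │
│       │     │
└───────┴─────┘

Finding path from (5, 2) to (4, 1):
Path: (5,2) → (5,1) → (4,1)
Distance: 2 steps

Solution:

┌───┬─────┬───┐
│   │     │   │
│ ╷ │ ┌─╴ ├─╴ │
│ │ │ │   │   │
│ │ │ └─┐ │ ╶─┤
│ │ │   │ │   │
│ │ ├───┘ │ ╷ │
│ │ │     │ │ │
│ ├─┘ ┌───┴─┤ │
│ │B  │     │ │
│ │ ╶─┤ ┌─┐ │ │
│ │↑ A│ │ │ │ │
│ └─╴ ╵ │ ╵ ╵ │
│       │     │
└───────┴─────┘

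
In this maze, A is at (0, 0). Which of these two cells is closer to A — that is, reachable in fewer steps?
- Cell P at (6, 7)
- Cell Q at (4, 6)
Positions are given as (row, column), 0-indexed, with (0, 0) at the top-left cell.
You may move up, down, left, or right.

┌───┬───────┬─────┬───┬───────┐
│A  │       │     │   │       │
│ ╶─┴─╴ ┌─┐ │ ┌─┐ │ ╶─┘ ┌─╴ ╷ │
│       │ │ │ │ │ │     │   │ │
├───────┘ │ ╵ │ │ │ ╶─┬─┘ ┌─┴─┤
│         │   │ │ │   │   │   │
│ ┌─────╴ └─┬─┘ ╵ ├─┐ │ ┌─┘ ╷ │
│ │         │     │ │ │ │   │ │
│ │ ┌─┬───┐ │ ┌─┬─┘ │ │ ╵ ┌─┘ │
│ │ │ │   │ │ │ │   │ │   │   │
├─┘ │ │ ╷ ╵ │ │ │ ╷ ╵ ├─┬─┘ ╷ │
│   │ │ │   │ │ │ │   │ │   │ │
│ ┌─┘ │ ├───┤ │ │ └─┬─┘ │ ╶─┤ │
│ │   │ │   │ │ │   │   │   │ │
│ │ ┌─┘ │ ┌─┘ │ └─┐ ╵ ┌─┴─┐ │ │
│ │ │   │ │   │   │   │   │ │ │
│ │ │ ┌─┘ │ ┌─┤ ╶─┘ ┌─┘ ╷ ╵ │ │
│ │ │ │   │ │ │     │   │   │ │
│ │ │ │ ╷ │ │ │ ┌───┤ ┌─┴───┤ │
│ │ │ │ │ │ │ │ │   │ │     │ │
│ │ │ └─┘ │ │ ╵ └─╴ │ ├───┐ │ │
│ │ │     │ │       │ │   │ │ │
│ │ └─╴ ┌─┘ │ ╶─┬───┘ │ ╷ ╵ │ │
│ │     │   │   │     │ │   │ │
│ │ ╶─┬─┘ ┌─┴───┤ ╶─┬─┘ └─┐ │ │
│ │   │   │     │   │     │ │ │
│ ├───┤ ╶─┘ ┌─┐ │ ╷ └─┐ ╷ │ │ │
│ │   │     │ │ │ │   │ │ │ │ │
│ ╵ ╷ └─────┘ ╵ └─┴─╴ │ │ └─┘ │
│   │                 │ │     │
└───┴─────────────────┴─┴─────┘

Shortest path A → P at (6, 7): 99 steps
Shortest path A → Q at (4, 6): 20 steps

Q is closer (20 steps vs 99 steps).

Path to P:

┌───┬───────┬─────┬───┬───────┐
│A  │  ↱ → ↓│↱ → ↓│   │↓ ← ↰  │
│ ╶─┴─╴ ┌─┐ │ ┌─┐ │ ╶─┘ ┌─╴ ╷ │
│↳ → → ↑│ │↓│↑│ │↓│↓ ← ↲│↱ ↑│ │
├───────┘ │ ╵ │ │ │ ╶─┬─┘ ┌─┴─┤
│         │↳ ↑│ │↓│↳ ↓│↱ ↑│↓ ↰│
│ ┌─────╴ └─┬─┘ ╵ ├─┐ │ ┌─┘ ╷ │
│ │         │↓ ← ↲│ │↓│↑│↓ ↲│↑│
│ │ ┌─┬───┐ │ ┌─┬─┘ │ │ ╵ ┌─┘ │
│ │ │ │   │ │↓│ │↓ ↰│↓│↑ ↲│↱ ↑│
├─┘ │ │ ╷ ╵ │ │ │ ╷ ╵ ├─┬─┘ ╷ │
│   │ │ │   │↓│ │↓│↑ ↲│ │↱ ↑│ │
│ ┌─┘ │ ├───┤ │ │ └─┬─┘ │ ╶─┤ │
│ │   │ │   │↓│P│↳ ↓│   │↑ ↰│ │
│ │ ┌─┘ │ ┌─┘ │ └─┐ ╵ ┌─┴─┐ │ │
│ │ │   │ │↓ ↲│↑  │↓  │↱ ↓│↑│ │
│ │ │ ┌─┘ │ ┌─┤ ╶─┘ ┌─┘ ╷ ╵ │ │
│ │ │ │   │↓│ │↑ ← ↲│↱ ↑│↳ ↑│ │
│ │ │ │ ╷ │ │ │ ┌───┤ ┌─┴───┤ │
│ │ │ │ │ │↓│ │ │   │↑│     │ │
│ │ │ └─┘ │ │ ╵ └─╴ │ ├───┐ │ │
│ │ │     │↓│       │↑│   │ │ │
│ │ └─╴ ┌─┘ │ ╶─┬───┘ │ ╷ ╵ │ │
│ │     │↓ ↲│   │↱ → ↑│ │   │ │
│ │ ╶─┬─┘ ┌─┴───┤ ╶─┬─┘ └─┐ │ │
│ │   │↓ ↲│↱ → ↓│↑ ↰│     │ │ │
│ ├───┤ ╶─┘ ┌─┐ │ ╷ └─┐ ╷ │ │ │
│ │   │↳ → ↑│ │↓│ │↑ ↰│ │ │ │ │
│ ╵ ╷ └─────┘ ╵ └─┴─╴ │ │ └─┘ │
│   │          ↳ → → ↑│ │     │
└───┴─────────────────┴─┴─────┘

Path to Q:

┌───┬───────┬─────┬───┬───────┐
│A  │  ↱ → ↓│↱ → ↓│   │       │
│ ╶─┴─╴ ┌─┐ │ ┌─┐ │ ╶─┘ ┌─╴ ╷ │
│↳ → → ↑│ │↓│↑│ │↓│     │   │ │
├───────┘ │ ╵ │ │ │ ╶─┬─┘ ┌─┴─┤
│         │↳ ↑│ │↓│   │   │   │
│ ┌─────╴ └─┬─┘ ╵ ├─┐ │ ┌─┘ ╷ │
│ │         │↓ ← ↲│ │ │ │   │ │
│ │ ┌─┬───┐ │ ┌─┬─┘ │ │ ╵ ┌─┘ │
│ │ │ │   │ │Q│ │   │ │   │   │
├─┘ │ │ ╷ ╵ │ │ │ ╷ ╵ ├─┬─┘ ╷ │
│   │ │ │   │ │ │ │   │ │   │ │
│ ┌─┘ │ ├───┤ │ │ └─┬─┘ │ ╶─┤ │
│ │   │ │   │ │ │   │   │   │ │
│ │ ┌─┘ │ ┌─┘ │ └─┐ ╵ ┌─┴─┐ │ │
│ │ │   │ │   │   │   │   │ │ │
│ │ │ ┌─┘ │ ┌─┤ ╶─┘ ┌─┘ ╷ ╵ │ │
│ │ │ │   │ │ │     │   │   │ │
│ │ │ │ ╷ │ │ │ ┌───┤ ┌─┴───┤ │
│ │ │ │ │ │ │ │ │   │ │     │ │
│ │ │ └─┘ │ │ ╵ └─╴ │ ├───┐ │ │
│ │ │     │ │       │ │   │ │ │
│ │ └─╴ ┌─┘ │ ╶─┬───┘ │ ╷ ╵ │ │
│ │     │   │   │     │ │   │ │
│ │ ╶─┬─┘ ┌─┴───┤ ╶─┬─┘ └─┐ │ │
│ │   │   │     │   │     │ │ │
│ ├───┤ ╶─┘ ┌─┐ │ ╷ └─┐ ╷ │ │ │
│ │   │     │ │ │ │   │ │ │ │ │
│ ╵ ╷ └─────┘ ╵ └─┴─╴ │ │ └─┘ │
│   │                 │ │     │
└───┴─────────────────┴─┴─────┘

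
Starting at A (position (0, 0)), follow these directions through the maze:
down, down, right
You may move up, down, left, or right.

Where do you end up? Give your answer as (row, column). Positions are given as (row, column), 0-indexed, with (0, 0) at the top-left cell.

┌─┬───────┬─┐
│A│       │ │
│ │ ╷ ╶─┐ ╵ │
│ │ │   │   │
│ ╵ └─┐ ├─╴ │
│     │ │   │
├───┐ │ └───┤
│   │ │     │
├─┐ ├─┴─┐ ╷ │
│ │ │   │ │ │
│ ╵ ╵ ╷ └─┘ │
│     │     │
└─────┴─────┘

Following directions step by step:
Start: (0, 0)
  down: (0, 0) → (1, 0)
  down: (1, 0) → (2, 0)
  right: (2, 0) → (2, 1)
Final position: (2, 1)

Path taken:

┌─┬───────┬─┐
│A│       │ │
│ │ ╷ ╶─┐ ╵ │
│↓│ │   │   │
│ ╵ └─┐ ├─╴ │
│↳ B  │ │   │
├───┐ │ └───┤
│   │ │     │
├─┐ ├─┴─┐ ╷ │
│ │ │   │ │ │
│ ╵ ╵ ╷ └─┘ │
│     │     │
└─────┴─────┘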